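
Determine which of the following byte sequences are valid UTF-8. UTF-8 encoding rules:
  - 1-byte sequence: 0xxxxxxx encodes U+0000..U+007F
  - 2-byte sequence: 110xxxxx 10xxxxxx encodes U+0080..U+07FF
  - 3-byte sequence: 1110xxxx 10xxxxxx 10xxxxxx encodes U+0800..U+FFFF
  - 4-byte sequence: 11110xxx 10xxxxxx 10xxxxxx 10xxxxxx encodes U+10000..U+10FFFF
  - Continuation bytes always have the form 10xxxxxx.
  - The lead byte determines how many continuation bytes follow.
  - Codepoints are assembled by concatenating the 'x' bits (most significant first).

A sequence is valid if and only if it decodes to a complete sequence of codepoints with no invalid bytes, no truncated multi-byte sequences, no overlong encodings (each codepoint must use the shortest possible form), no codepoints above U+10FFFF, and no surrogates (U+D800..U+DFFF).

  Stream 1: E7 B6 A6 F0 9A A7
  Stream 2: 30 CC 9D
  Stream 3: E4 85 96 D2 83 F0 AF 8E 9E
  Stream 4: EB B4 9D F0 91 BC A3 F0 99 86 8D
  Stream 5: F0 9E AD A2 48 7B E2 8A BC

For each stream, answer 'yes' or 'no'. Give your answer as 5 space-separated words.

Stream 1: error at byte offset 6. INVALID
Stream 2: decodes cleanly. VALID
Stream 3: decodes cleanly. VALID
Stream 4: decodes cleanly. VALID
Stream 5: decodes cleanly. VALID

Answer: no yes yes yes yes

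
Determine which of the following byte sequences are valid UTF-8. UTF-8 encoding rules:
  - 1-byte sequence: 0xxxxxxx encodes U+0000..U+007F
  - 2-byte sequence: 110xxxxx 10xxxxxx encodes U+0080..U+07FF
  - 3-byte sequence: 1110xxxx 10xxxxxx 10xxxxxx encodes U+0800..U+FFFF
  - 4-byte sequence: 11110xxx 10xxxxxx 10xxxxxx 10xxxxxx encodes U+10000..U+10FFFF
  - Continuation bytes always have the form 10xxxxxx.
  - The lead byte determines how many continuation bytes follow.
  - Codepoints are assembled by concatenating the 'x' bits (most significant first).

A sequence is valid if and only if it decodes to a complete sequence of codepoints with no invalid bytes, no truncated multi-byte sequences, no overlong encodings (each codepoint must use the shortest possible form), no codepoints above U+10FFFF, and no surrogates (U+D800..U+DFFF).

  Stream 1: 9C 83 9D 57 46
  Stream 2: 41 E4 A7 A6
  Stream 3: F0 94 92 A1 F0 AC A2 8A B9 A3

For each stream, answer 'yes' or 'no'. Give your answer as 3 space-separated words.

Stream 1: error at byte offset 0. INVALID
Stream 2: decodes cleanly. VALID
Stream 3: error at byte offset 8. INVALID

Answer: no yes no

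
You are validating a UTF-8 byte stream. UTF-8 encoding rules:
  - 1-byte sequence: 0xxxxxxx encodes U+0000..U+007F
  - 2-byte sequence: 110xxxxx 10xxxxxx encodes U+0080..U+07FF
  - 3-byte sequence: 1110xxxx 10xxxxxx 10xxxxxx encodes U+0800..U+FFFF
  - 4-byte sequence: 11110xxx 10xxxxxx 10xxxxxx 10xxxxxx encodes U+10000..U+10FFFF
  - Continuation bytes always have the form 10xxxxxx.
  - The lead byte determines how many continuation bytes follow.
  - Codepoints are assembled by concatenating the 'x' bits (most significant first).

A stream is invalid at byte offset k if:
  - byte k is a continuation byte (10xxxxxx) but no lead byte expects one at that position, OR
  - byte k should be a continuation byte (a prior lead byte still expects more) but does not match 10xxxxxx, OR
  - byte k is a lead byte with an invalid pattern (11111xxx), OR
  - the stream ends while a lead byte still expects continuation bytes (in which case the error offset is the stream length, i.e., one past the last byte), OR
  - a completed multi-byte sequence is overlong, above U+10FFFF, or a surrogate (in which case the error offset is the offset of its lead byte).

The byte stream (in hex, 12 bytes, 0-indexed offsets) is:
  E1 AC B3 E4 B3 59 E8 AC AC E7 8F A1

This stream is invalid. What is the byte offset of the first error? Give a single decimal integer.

Byte[0]=E1: 3-byte lead, need 2 cont bytes. acc=0x1
Byte[1]=AC: continuation. acc=(acc<<6)|0x2C=0x6C
Byte[2]=B3: continuation. acc=(acc<<6)|0x33=0x1B33
Completed: cp=U+1B33 (starts at byte 0)
Byte[3]=E4: 3-byte lead, need 2 cont bytes. acc=0x4
Byte[4]=B3: continuation. acc=(acc<<6)|0x33=0x133
Byte[5]=59: expected 10xxxxxx continuation. INVALID

Answer: 5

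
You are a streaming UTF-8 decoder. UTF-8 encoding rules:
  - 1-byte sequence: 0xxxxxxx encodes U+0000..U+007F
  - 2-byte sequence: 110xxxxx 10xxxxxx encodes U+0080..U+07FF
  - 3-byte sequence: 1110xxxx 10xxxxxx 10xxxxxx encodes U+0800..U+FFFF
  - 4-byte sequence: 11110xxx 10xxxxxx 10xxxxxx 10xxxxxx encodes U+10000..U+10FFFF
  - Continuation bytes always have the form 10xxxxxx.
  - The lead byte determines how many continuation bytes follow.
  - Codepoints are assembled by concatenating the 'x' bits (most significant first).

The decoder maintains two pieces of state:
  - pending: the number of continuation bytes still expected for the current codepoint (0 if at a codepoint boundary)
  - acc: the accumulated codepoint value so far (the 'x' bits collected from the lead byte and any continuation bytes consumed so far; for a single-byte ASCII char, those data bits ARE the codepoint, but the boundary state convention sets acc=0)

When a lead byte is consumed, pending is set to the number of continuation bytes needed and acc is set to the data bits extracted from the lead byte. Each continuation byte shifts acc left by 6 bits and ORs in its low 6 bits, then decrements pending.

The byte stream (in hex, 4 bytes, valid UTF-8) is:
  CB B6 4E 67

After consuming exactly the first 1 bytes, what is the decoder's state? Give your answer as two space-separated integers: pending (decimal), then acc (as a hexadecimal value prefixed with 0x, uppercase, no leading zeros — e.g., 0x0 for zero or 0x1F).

Byte[0]=CB: 2-byte lead. pending=1, acc=0xB

Answer: 1 0xB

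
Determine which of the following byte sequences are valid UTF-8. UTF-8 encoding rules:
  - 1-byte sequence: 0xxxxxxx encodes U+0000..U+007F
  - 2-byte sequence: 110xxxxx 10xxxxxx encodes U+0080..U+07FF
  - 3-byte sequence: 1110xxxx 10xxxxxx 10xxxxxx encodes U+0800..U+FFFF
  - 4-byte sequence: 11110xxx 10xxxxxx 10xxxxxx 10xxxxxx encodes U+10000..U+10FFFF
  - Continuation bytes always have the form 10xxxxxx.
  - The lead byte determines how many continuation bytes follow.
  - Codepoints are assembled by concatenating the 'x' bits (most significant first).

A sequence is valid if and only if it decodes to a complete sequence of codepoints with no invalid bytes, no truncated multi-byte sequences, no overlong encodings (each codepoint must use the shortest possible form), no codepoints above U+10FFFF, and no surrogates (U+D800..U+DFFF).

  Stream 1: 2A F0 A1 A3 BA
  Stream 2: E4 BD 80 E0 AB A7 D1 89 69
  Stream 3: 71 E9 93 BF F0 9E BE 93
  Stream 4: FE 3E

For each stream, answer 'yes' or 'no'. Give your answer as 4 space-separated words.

Stream 1: decodes cleanly. VALID
Stream 2: decodes cleanly. VALID
Stream 3: decodes cleanly. VALID
Stream 4: error at byte offset 0. INVALID

Answer: yes yes yes no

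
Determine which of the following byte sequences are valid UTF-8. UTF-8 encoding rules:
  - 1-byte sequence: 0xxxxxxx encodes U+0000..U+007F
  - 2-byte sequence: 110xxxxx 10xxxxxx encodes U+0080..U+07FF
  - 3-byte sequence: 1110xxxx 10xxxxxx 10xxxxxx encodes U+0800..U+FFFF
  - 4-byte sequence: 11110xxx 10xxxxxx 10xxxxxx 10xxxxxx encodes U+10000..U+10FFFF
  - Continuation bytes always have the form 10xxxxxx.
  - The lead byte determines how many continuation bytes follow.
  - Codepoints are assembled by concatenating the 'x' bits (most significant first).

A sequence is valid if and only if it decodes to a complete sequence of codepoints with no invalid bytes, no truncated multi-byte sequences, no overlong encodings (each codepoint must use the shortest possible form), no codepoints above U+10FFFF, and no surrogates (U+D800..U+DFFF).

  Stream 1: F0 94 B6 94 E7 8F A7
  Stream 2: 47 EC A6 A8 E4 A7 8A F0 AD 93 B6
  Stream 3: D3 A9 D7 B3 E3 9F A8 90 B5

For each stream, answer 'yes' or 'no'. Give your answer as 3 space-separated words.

Stream 1: decodes cleanly. VALID
Stream 2: decodes cleanly. VALID
Stream 3: error at byte offset 7. INVALID

Answer: yes yes no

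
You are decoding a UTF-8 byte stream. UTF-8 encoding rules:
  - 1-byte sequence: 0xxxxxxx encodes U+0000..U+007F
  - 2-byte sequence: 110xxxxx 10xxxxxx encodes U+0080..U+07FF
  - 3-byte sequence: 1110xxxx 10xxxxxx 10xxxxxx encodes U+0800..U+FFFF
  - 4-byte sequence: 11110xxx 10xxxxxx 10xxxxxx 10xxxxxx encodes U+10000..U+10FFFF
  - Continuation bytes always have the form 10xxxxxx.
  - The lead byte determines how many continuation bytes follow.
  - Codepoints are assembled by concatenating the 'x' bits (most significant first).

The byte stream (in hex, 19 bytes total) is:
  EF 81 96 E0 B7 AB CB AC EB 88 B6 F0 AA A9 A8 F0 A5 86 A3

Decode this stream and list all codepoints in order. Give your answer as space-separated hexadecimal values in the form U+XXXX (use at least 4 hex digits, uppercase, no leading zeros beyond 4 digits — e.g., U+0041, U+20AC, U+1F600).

Byte[0]=EF: 3-byte lead, need 2 cont bytes. acc=0xF
Byte[1]=81: continuation. acc=(acc<<6)|0x01=0x3C1
Byte[2]=96: continuation. acc=(acc<<6)|0x16=0xF056
Completed: cp=U+F056 (starts at byte 0)
Byte[3]=E0: 3-byte lead, need 2 cont bytes. acc=0x0
Byte[4]=B7: continuation. acc=(acc<<6)|0x37=0x37
Byte[5]=AB: continuation. acc=(acc<<6)|0x2B=0xDEB
Completed: cp=U+0DEB (starts at byte 3)
Byte[6]=CB: 2-byte lead, need 1 cont bytes. acc=0xB
Byte[7]=AC: continuation. acc=(acc<<6)|0x2C=0x2EC
Completed: cp=U+02EC (starts at byte 6)
Byte[8]=EB: 3-byte lead, need 2 cont bytes. acc=0xB
Byte[9]=88: continuation. acc=(acc<<6)|0x08=0x2C8
Byte[10]=B6: continuation. acc=(acc<<6)|0x36=0xB236
Completed: cp=U+B236 (starts at byte 8)
Byte[11]=F0: 4-byte lead, need 3 cont bytes. acc=0x0
Byte[12]=AA: continuation. acc=(acc<<6)|0x2A=0x2A
Byte[13]=A9: continuation. acc=(acc<<6)|0x29=0xAA9
Byte[14]=A8: continuation. acc=(acc<<6)|0x28=0x2AA68
Completed: cp=U+2AA68 (starts at byte 11)
Byte[15]=F0: 4-byte lead, need 3 cont bytes. acc=0x0
Byte[16]=A5: continuation. acc=(acc<<6)|0x25=0x25
Byte[17]=86: continuation. acc=(acc<<6)|0x06=0x946
Byte[18]=A3: continuation. acc=(acc<<6)|0x23=0x251A3
Completed: cp=U+251A3 (starts at byte 15)

Answer: U+F056 U+0DEB U+02EC U+B236 U+2AA68 U+251A3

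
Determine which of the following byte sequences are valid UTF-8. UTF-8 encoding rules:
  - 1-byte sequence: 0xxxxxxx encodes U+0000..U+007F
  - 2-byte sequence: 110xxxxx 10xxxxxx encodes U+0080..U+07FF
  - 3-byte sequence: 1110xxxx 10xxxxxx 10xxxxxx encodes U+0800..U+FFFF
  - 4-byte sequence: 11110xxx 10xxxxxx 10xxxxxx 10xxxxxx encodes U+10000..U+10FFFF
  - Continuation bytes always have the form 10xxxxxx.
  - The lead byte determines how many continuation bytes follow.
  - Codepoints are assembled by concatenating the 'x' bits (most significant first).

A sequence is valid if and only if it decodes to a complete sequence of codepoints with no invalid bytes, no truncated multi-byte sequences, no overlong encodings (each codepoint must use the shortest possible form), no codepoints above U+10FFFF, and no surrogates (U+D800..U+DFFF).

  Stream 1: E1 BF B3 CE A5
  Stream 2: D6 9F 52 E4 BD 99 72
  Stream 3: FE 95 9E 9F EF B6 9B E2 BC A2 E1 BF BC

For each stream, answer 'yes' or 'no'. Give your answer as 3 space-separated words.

Stream 1: decodes cleanly. VALID
Stream 2: decodes cleanly. VALID
Stream 3: error at byte offset 0. INVALID

Answer: yes yes no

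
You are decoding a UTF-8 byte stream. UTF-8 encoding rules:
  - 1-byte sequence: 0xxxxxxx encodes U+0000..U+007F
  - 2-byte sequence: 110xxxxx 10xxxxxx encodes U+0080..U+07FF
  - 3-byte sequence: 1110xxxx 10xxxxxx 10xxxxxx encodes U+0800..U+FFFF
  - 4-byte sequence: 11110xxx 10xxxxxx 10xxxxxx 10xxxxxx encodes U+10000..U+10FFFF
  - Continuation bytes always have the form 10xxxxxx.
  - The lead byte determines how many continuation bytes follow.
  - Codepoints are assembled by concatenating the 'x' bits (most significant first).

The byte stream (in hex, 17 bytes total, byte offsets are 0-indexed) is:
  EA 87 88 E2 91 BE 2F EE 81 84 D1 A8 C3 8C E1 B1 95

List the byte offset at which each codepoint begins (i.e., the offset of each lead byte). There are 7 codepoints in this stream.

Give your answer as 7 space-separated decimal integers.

Byte[0]=EA: 3-byte lead, need 2 cont bytes. acc=0xA
Byte[1]=87: continuation. acc=(acc<<6)|0x07=0x287
Byte[2]=88: continuation. acc=(acc<<6)|0x08=0xA1C8
Completed: cp=U+A1C8 (starts at byte 0)
Byte[3]=E2: 3-byte lead, need 2 cont bytes. acc=0x2
Byte[4]=91: continuation. acc=(acc<<6)|0x11=0x91
Byte[5]=BE: continuation. acc=(acc<<6)|0x3E=0x247E
Completed: cp=U+247E (starts at byte 3)
Byte[6]=2F: 1-byte ASCII. cp=U+002F
Byte[7]=EE: 3-byte lead, need 2 cont bytes. acc=0xE
Byte[8]=81: continuation. acc=(acc<<6)|0x01=0x381
Byte[9]=84: continuation. acc=(acc<<6)|0x04=0xE044
Completed: cp=U+E044 (starts at byte 7)
Byte[10]=D1: 2-byte lead, need 1 cont bytes. acc=0x11
Byte[11]=A8: continuation. acc=(acc<<6)|0x28=0x468
Completed: cp=U+0468 (starts at byte 10)
Byte[12]=C3: 2-byte lead, need 1 cont bytes. acc=0x3
Byte[13]=8C: continuation. acc=(acc<<6)|0x0C=0xCC
Completed: cp=U+00CC (starts at byte 12)
Byte[14]=E1: 3-byte lead, need 2 cont bytes. acc=0x1
Byte[15]=B1: continuation. acc=(acc<<6)|0x31=0x71
Byte[16]=95: continuation. acc=(acc<<6)|0x15=0x1C55
Completed: cp=U+1C55 (starts at byte 14)

Answer: 0 3 6 7 10 12 14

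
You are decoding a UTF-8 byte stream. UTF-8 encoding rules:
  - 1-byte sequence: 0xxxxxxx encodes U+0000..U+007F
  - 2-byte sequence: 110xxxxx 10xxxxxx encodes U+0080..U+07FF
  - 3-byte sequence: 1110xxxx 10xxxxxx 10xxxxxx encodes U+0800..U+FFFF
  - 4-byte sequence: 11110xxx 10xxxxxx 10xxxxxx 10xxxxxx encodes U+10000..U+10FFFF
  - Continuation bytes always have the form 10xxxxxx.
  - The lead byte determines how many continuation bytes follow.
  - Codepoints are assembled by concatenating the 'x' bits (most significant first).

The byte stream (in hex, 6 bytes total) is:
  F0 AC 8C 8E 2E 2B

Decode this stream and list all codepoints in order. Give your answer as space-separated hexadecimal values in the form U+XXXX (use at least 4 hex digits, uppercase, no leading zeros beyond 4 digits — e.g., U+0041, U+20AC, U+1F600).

Answer: U+2C30E U+002E U+002B

Derivation:
Byte[0]=F0: 4-byte lead, need 3 cont bytes. acc=0x0
Byte[1]=AC: continuation. acc=(acc<<6)|0x2C=0x2C
Byte[2]=8C: continuation. acc=(acc<<6)|0x0C=0xB0C
Byte[3]=8E: continuation. acc=(acc<<6)|0x0E=0x2C30E
Completed: cp=U+2C30E (starts at byte 0)
Byte[4]=2E: 1-byte ASCII. cp=U+002E
Byte[5]=2B: 1-byte ASCII. cp=U+002B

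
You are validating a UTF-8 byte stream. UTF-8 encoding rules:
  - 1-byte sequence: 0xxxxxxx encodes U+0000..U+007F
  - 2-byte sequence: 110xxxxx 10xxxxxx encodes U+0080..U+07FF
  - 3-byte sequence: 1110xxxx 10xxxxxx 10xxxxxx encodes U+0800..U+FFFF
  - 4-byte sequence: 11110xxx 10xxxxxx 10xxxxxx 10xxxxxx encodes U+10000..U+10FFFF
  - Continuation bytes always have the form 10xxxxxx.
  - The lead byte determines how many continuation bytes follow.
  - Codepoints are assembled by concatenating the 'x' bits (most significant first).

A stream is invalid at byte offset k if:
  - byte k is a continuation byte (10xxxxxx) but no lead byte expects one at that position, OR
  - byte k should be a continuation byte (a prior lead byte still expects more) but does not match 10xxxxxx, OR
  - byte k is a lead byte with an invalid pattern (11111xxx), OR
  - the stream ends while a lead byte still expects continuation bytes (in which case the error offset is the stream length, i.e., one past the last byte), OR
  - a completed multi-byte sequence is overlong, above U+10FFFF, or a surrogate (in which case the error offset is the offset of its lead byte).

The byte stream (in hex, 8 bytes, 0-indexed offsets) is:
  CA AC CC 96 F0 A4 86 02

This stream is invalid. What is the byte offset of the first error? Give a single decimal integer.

Byte[0]=CA: 2-byte lead, need 1 cont bytes. acc=0xA
Byte[1]=AC: continuation. acc=(acc<<6)|0x2C=0x2AC
Completed: cp=U+02AC (starts at byte 0)
Byte[2]=CC: 2-byte lead, need 1 cont bytes. acc=0xC
Byte[3]=96: continuation. acc=(acc<<6)|0x16=0x316
Completed: cp=U+0316 (starts at byte 2)
Byte[4]=F0: 4-byte lead, need 3 cont bytes. acc=0x0
Byte[5]=A4: continuation. acc=(acc<<6)|0x24=0x24
Byte[6]=86: continuation. acc=(acc<<6)|0x06=0x906
Byte[7]=02: expected 10xxxxxx continuation. INVALID

Answer: 7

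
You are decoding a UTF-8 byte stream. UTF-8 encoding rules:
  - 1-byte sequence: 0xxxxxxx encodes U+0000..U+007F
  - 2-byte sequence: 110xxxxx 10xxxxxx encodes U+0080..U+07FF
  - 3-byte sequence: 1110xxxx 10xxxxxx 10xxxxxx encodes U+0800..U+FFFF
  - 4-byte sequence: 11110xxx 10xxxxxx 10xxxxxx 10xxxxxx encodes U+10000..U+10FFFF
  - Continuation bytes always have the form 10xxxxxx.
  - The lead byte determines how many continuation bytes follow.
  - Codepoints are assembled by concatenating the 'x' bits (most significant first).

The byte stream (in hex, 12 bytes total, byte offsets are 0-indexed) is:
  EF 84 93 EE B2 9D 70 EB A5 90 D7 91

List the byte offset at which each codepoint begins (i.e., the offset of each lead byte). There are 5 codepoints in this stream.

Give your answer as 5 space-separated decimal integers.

Answer: 0 3 6 7 10

Derivation:
Byte[0]=EF: 3-byte lead, need 2 cont bytes. acc=0xF
Byte[1]=84: continuation. acc=(acc<<6)|0x04=0x3C4
Byte[2]=93: continuation. acc=(acc<<6)|0x13=0xF113
Completed: cp=U+F113 (starts at byte 0)
Byte[3]=EE: 3-byte lead, need 2 cont bytes. acc=0xE
Byte[4]=B2: continuation. acc=(acc<<6)|0x32=0x3B2
Byte[5]=9D: continuation. acc=(acc<<6)|0x1D=0xEC9D
Completed: cp=U+EC9D (starts at byte 3)
Byte[6]=70: 1-byte ASCII. cp=U+0070
Byte[7]=EB: 3-byte lead, need 2 cont bytes. acc=0xB
Byte[8]=A5: continuation. acc=(acc<<6)|0x25=0x2E5
Byte[9]=90: continuation. acc=(acc<<6)|0x10=0xB950
Completed: cp=U+B950 (starts at byte 7)
Byte[10]=D7: 2-byte lead, need 1 cont bytes. acc=0x17
Byte[11]=91: continuation. acc=(acc<<6)|0x11=0x5D1
Completed: cp=U+05D1 (starts at byte 10)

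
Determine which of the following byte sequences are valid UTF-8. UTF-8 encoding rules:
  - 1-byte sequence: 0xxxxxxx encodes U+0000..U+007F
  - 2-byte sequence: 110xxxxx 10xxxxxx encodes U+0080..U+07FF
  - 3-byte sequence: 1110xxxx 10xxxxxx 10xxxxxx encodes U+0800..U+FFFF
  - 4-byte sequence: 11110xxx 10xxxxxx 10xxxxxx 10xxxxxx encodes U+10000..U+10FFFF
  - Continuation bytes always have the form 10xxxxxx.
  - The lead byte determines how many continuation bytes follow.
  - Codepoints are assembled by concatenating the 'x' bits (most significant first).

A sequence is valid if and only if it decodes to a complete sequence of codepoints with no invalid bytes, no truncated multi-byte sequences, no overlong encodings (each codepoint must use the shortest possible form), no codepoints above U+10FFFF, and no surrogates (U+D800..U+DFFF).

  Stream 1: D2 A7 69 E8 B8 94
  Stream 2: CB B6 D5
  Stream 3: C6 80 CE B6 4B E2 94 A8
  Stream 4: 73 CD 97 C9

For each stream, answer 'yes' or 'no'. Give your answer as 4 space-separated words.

Stream 1: decodes cleanly. VALID
Stream 2: error at byte offset 3. INVALID
Stream 3: decodes cleanly. VALID
Stream 4: error at byte offset 4. INVALID

Answer: yes no yes no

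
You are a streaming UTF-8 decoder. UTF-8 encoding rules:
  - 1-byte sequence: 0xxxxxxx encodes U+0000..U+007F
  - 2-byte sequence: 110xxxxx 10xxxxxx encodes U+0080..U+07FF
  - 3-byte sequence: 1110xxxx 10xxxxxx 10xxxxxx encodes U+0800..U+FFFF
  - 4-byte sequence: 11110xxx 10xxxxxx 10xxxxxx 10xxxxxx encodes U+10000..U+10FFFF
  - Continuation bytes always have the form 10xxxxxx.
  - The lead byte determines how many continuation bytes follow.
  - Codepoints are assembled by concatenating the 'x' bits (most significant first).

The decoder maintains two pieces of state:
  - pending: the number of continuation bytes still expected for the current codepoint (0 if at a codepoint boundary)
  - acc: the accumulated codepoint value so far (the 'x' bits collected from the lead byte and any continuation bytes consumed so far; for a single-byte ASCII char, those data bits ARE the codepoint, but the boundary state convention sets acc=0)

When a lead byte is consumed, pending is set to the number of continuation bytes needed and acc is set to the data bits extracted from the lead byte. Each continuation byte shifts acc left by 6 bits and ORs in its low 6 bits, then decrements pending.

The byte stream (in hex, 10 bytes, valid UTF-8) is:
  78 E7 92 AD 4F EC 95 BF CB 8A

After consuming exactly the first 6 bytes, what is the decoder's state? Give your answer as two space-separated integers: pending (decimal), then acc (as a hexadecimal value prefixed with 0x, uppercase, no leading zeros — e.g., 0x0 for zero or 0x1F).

Byte[0]=78: 1-byte. pending=0, acc=0x0
Byte[1]=E7: 3-byte lead. pending=2, acc=0x7
Byte[2]=92: continuation. acc=(acc<<6)|0x12=0x1D2, pending=1
Byte[3]=AD: continuation. acc=(acc<<6)|0x2D=0x74AD, pending=0
Byte[4]=4F: 1-byte. pending=0, acc=0x0
Byte[5]=EC: 3-byte lead. pending=2, acc=0xC

Answer: 2 0xC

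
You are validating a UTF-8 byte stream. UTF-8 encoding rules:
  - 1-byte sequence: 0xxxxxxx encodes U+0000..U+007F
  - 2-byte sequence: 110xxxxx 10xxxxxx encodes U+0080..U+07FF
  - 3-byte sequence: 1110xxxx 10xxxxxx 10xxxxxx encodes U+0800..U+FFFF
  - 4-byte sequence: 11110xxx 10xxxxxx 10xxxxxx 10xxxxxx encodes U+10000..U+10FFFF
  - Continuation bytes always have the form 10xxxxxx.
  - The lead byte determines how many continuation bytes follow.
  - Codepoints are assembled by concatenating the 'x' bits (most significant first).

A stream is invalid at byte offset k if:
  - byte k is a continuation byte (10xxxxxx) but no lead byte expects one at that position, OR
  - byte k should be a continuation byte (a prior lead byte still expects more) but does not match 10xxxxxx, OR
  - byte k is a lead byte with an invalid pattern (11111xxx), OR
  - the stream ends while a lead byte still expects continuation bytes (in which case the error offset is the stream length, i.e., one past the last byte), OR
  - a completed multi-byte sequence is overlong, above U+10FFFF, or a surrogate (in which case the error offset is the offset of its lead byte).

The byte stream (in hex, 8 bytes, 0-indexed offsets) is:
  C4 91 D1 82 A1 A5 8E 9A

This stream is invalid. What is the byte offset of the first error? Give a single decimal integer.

Answer: 4

Derivation:
Byte[0]=C4: 2-byte lead, need 1 cont bytes. acc=0x4
Byte[1]=91: continuation. acc=(acc<<6)|0x11=0x111
Completed: cp=U+0111 (starts at byte 0)
Byte[2]=D1: 2-byte lead, need 1 cont bytes. acc=0x11
Byte[3]=82: continuation. acc=(acc<<6)|0x02=0x442
Completed: cp=U+0442 (starts at byte 2)
Byte[4]=A1: INVALID lead byte (not 0xxx/110x/1110/11110)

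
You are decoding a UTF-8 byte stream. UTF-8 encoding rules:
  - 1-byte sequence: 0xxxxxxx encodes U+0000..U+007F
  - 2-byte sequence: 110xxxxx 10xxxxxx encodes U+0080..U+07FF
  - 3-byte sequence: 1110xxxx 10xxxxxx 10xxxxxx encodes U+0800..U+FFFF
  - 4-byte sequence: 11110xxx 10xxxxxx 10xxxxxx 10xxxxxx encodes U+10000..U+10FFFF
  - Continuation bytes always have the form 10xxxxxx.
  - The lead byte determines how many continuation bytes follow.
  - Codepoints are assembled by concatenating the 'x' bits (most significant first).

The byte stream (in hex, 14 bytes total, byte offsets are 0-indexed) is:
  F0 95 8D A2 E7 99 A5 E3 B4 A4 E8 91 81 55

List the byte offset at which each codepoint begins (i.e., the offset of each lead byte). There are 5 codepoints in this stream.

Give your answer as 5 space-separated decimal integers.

Byte[0]=F0: 4-byte lead, need 3 cont bytes. acc=0x0
Byte[1]=95: continuation. acc=(acc<<6)|0x15=0x15
Byte[2]=8D: continuation. acc=(acc<<6)|0x0D=0x54D
Byte[3]=A2: continuation. acc=(acc<<6)|0x22=0x15362
Completed: cp=U+15362 (starts at byte 0)
Byte[4]=E7: 3-byte lead, need 2 cont bytes. acc=0x7
Byte[5]=99: continuation. acc=(acc<<6)|0x19=0x1D9
Byte[6]=A5: continuation. acc=(acc<<6)|0x25=0x7665
Completed: cp=U+7665 (starts at byte 4)
Byte[7]=E3: 3-byte lead, need 2 cont bytes. acc=0x3
Byte[8]=B4: continuation. acc=(acc<<6)|0x34=0xF4
Byte[9]=A4: continuation. acc=(acc<<6)|0x24=0x3D24
Completed: cp=U+3D24 (starts at byte 7)
Byte[10]=E8: 3-byte lead, need 2 cont bytes. acc=0x8
Byte[11]=91: continuation. acc=(acc<<6)|0x11=0x211
Byte[12]=81: continuation. acc=(acc<<6)|0x01=0x8441
Completed: cp=U+8441 (starts at byte 10)
Byte[13]=55: 1-byte ASCII. cp=U+0055

Answer: 0 4 7 10 13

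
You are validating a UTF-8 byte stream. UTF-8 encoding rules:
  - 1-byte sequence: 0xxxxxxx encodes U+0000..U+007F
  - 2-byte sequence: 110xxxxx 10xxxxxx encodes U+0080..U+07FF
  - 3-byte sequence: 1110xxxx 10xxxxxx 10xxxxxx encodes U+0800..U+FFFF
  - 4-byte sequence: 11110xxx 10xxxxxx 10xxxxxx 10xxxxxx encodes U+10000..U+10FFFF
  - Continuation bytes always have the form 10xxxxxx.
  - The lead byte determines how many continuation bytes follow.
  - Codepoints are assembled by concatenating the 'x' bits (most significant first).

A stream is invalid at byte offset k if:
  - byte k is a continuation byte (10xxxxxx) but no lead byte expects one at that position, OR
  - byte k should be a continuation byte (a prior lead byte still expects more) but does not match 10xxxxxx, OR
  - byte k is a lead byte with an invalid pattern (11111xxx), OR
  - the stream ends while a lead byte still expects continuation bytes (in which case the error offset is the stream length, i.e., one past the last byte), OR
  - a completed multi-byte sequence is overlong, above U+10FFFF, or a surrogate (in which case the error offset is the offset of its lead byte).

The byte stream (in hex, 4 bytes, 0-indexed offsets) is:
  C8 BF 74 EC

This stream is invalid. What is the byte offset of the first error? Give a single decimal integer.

Byte[0]=C8: 2-byte lead, need 1 cont bytes. acc=0x8
Byte[1]=BF: continuation. acc=(acc<<6)|0x3F=0x23F
Completed: cp=U+023F (starts at byte 0)
Byte[2]=74: 1-byte ASCII. cp=U+0074
Byte[3]=EC: 3-byte lead, need 2 cont bytes. acc=0xC
Byte[4]: stream ended, expected continuation. INVALID

Answer: 4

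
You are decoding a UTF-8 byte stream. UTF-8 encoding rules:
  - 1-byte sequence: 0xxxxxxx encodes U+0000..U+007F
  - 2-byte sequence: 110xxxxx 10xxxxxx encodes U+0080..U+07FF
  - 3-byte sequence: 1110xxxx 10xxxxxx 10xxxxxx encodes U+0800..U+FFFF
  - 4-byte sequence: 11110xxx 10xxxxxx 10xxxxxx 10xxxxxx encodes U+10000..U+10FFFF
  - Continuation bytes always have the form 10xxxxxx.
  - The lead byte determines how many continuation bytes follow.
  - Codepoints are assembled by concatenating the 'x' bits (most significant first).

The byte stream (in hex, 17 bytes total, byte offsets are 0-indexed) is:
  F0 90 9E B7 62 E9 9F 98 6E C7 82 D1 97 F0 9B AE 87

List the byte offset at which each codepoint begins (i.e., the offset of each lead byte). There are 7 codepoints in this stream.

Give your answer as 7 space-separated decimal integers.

Byte[0]=F0: 4-byte lead, need 3 cont bytes. acc=0x0
Byte[1]=90: continuation. acc=(acc<<6)|0x10=0x10
Byte[2]=9E: continuation. acc=(acc<<6)|0x1E=0x41E
Byte[3]=B7: continuation. acc=(acc<<6)|0x37=0x107B7
Completed: cp=U+107B7 (starts at byte 0)
Byte[4]=62: 1-byte ASCII. cp=U+0062
Byte[5]=E9: 3-byte lead, need 2 cont bytes. acc=0x9
Byte[6]=9F: continuation. acc=(acc<<6)|0x1F=0x25F
Byte[7]=98: continuation. acc=(acc<<6)|0x18=0x97D8
Completed: cp=U+97D8 (starts at byte 5)
Byte[8]=6E: 1-byte ASCII. cp=U+006E
Byte[9]=C7: 2-byte lead, need 1 cont bytes. acc=0x7
Byte[10]=82: continuation. acc=(acc<<6)|0x02=0x1C2
Completed: cp=U+01C2 (starts at byte 9)
Byte[11]=D1: 2-byte lead, need 1 cont bytes. acc=0x11
Byte[12]=97: continuation. acc=(acc<<6)|0x17=0x457
Completed: cp=U+0457 (starts at byte 11)
Byte[13]=F0: 4-byte lead, need 3 cont bytes. acc=0x0
Byte[14]=9B: continuation. acc=(acc<<6)|0x1B=0x1B
Byte[15]=AE: continuation. acc=(acc<<6)|0x2E=0x6EE
Byte[16]=87: continuation. acc=(acc<<6)|0x07=0x1BB87
Completed: cp=U+1BB87 (starts at byte 13)

Answer: 0 4 5 8 9 11 13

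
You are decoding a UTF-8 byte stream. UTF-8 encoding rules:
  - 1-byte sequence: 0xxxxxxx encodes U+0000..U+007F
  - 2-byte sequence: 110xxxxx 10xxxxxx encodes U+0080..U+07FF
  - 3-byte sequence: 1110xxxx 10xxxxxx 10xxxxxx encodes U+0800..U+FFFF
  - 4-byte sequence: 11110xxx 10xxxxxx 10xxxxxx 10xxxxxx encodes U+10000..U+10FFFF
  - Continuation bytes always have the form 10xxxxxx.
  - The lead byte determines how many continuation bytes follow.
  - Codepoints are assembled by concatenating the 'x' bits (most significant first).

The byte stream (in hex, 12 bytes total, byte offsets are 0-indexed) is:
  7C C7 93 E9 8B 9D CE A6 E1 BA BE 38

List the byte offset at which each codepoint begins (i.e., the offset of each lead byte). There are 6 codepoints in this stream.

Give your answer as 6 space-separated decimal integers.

Byte[0]=7C: 1-byte ASCII. cp=U+007C
Byte[1]=C7: 2-byte lead, need 1 cont bytes. acc=0x7
Byte[2]=93: continuation. acc=(acc<<6)|0x13=0x1D3
Completed: cp=U+01D3 (starts at byte 1)
Byte[3]=E9: 3-byte lead, need 2 cont bytes. acc=0x9
Byte[4]=8B: continuation. acc=(acc<<6)|0x0B=0x24B
Byte[5]=9D: continuation. acc=(acc<<6)|0x1D=0x92DD
Completed: cp=U+92DD (starts at byte 3)
Byte[6]=CE: 2-byte lead, need 1 cont bytes. acc=0xE
Byte[7]=A6: continuation. acc=(acc<<6)|0x26=0x3A6
Completed: cp=U+03A6 (starts at byte 6)
Byte[8]=E1: 3-byte lead, need 2 cont bytes. acc=0x1
Byte[9]=BA: continuation. acc=(acc<<6)|0x3A=0x7A
Byte[10]=BE: continuation. acc=(acc<<6)|0x3E=0x1EBE
Completed: cp=U+1EBE (starts at byte 8)
Byte[11]=38: 1-byte ASCII. cp=U+0038

Answer: 0 1 3 6 8 11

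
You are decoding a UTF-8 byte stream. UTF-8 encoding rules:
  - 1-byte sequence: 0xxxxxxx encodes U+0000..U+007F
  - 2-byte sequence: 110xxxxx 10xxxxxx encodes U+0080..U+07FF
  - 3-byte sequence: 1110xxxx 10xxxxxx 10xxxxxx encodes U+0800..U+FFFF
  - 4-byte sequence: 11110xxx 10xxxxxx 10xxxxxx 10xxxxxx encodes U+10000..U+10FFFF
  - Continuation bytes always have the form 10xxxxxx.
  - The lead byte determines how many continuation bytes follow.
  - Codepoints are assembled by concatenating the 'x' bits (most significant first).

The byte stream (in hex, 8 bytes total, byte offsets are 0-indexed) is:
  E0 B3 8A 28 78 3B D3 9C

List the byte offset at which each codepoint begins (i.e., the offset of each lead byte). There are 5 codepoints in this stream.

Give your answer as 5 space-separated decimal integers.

Byte[0]=E0: 3-byte lead, need 2 cont bytes. acc=0x0
Byte[1]=B3: continuation. acc=(acc<<6)|0x33=0x33
Byte[2]=8A: continuation. acc=(acc<<6)|0x0A=0xCCA
Completed: cp=U+0CCA (starts at byte 0)
Byte[3]=28: 1-byte ASCII. cp=U+0028
Byte[4]=78: 1-byte ASCII. cp=U+0078
Byte[5]=3B: 1-byte ASCII. cp=U+003B
Byte[6]=D3: 2-byte lead, need 1 cont bytes. acc=0x13
Byte[7]=9C: continuation. acc=(acc<<6)|0x1C=0x4DC
Completed: cp=U+04DC (starts at byte 6)

Answer: 0 3 4 5 6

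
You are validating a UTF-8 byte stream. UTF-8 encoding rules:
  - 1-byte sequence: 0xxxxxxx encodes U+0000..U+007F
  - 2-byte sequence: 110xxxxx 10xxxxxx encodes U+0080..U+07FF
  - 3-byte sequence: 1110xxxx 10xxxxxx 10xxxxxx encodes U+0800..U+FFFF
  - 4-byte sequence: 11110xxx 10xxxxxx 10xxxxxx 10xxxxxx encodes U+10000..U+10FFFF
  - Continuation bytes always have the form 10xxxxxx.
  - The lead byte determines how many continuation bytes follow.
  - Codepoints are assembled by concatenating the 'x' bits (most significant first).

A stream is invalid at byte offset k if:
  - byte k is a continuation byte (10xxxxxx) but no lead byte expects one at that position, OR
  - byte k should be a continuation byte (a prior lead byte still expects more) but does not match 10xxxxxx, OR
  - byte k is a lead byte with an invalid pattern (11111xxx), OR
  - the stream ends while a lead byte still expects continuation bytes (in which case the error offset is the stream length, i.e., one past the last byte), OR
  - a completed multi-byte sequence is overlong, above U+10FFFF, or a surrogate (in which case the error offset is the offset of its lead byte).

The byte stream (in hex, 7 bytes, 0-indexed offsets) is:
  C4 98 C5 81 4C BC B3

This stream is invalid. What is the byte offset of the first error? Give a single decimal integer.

Answer: 5

Derivation:
Byte[0]=C4: 2-byte lead, need 1 cont bytes. acc=0x4
Byte[1]=98: continuation. acc=(acc<<6)|0x18=0x118
Completed: cp=U+0118 (starts at byte 0)
Byte[2]=C5: 2-byte lead, need 1 cont bytes. acc=0x5
Byte[3]=81: continuation. acc=(acc<<6)|0x01=0x141
Completed: cp=U+0141 (starts at byte 2)
Byte[4]=4C: 1-byte ASCII. cp=U+004C
Byte[5]=BC: INVALID lead byte (not 0xxx/110x/1110/11110)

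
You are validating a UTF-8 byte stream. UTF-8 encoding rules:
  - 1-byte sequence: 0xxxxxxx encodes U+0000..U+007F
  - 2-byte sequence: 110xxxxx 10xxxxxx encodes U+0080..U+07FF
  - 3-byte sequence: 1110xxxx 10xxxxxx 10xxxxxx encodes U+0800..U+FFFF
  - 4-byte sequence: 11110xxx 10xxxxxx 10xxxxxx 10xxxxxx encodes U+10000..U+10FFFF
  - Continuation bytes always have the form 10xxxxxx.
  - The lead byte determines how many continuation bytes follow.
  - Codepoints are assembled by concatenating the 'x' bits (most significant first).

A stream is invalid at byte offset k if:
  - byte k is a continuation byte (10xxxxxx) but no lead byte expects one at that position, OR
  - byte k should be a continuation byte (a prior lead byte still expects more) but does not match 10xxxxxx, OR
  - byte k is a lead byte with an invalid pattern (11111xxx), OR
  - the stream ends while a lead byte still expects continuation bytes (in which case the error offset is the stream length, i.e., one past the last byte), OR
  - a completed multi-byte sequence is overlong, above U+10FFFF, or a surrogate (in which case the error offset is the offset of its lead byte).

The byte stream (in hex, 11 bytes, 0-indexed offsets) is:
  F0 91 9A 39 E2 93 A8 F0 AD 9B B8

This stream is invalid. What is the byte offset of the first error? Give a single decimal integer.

Answer: 3

Derivation:
Byte[0]=F0: 4-byte lead, need 3 cont bytes. acc=0x0
Byte[1]=91: continuation. acc=(acc<<6)|0x11=0x11
Byte[2]=9A: continuation. acc=(acc<<6)|0x1A=0x45A
Byte[3]=39: expected 10xxxxxx continuation. INVALID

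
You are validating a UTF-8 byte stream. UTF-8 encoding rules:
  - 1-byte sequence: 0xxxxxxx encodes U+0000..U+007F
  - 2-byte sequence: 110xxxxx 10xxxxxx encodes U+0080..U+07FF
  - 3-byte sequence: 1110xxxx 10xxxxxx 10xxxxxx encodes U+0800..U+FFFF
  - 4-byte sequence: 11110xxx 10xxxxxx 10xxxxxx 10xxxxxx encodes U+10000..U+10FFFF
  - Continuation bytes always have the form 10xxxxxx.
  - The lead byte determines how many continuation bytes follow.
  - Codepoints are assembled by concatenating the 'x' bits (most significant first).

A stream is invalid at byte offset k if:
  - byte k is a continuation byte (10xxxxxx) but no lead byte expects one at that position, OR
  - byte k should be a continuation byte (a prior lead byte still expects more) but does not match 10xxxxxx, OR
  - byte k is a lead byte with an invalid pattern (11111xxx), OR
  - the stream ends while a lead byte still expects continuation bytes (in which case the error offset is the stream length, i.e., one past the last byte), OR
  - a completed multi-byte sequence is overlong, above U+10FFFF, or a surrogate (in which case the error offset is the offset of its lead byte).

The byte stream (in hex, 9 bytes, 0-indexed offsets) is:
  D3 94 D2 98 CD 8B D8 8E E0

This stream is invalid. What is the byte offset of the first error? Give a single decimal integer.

Answer: 9

Derivation:
Byte[0]=D3: 2-byte lead, need 1 cont bytes. acc=0x13
Byte[1]=94: continuation. acc=(acc<<6)|0x14=0x4D4
Completed: cp=U+04D4 (starts at byte 0)
Byte[2]=D2: 2-byte lead, need 1 cont bytes. acc=0x12
Byte[3]=98: continuation. acc=(acc<<6)|0x18=0x498
Completed: cp=U+0498 (starts at byte 2)
Byte[4]=CD: 2-byte lead, need 1 cont bytes. acc=0xD
Byte[5]=8B: continuation. acc=(acc<<6)|0x0B=0x34B
Completed: cp=U+034B (starts at byte 4)
Byte[6]=D8: 2-byte lead, need 1 cont bytes. acc=0x18
Byte[7]=8E: continuation. acc=(acc<<6)|0x0E=0x60E
Completed: cp=U+060E (starts at byte 6)
Byte[8]=E0: 3-byte lead, need 2 cont bytes. acc=0x0
Byte[9]: stream ended, expected continuation. INVALID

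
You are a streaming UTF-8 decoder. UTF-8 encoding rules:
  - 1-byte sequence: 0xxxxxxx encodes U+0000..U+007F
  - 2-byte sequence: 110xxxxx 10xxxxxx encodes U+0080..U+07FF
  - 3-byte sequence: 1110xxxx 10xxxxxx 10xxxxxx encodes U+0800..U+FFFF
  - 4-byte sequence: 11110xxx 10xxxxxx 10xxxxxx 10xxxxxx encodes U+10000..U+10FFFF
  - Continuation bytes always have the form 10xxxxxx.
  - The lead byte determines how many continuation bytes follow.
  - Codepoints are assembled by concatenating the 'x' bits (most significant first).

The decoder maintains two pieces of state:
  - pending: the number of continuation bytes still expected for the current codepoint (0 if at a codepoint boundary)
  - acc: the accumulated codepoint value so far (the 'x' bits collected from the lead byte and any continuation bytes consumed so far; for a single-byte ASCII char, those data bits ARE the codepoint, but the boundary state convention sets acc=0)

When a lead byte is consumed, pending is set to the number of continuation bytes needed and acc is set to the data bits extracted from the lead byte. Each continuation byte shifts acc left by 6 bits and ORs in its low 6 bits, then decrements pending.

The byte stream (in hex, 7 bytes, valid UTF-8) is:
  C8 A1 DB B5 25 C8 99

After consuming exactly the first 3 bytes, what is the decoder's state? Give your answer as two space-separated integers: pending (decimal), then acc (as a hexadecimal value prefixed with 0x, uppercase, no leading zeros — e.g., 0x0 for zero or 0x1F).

Answer: 1 0x1B

Derivation:
Byte[0]=C8: 2-byte lead. pending=1, acc=0x8
Byte[1]=A1: continuation. acc=(acc<<6)|0x21=0x221, pending=0
Byte[2]=DB: 2-byte lead. pending=1, acc=0x1B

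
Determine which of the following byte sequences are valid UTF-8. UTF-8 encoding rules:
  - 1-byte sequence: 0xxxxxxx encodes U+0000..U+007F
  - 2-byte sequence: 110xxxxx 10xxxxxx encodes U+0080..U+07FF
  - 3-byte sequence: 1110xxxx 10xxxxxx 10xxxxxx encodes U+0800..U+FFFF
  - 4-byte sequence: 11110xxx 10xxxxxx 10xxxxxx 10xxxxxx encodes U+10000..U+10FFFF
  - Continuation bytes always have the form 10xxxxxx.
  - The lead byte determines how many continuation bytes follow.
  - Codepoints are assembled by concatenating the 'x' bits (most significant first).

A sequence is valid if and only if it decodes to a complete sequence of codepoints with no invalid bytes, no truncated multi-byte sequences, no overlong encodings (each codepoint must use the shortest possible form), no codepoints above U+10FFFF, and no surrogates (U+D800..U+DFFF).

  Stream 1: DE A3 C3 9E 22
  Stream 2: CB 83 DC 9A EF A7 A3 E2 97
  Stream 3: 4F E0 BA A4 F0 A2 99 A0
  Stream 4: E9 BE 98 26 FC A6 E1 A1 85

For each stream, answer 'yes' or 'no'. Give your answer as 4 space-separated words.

Stream 1: decodes cleanly. VALID
Stream 2: error at byte offset 9. INVALID
Stream 3: decodes cleanly. VALID
Stream 4: error at byte offset 4. INVALID

Answer: yes no yes no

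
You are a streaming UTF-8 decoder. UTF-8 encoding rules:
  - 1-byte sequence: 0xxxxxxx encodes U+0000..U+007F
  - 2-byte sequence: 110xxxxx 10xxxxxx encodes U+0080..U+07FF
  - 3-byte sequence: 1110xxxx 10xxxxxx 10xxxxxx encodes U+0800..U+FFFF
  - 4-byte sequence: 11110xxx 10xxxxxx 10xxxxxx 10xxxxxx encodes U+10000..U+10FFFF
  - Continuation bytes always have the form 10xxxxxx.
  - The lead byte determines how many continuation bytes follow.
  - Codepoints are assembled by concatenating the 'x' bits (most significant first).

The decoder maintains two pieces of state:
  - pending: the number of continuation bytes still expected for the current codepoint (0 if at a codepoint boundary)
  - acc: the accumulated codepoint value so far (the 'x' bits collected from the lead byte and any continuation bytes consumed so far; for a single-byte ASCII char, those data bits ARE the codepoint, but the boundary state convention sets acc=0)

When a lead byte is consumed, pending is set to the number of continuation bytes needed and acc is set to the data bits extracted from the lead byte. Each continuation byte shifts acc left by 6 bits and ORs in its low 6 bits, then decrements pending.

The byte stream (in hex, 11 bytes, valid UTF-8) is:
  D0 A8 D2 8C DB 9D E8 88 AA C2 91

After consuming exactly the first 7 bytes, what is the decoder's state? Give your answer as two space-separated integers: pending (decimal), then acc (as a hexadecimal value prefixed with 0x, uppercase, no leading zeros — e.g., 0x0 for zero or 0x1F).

Byte[0]=D0: 2-byte lead. pending=1, acc=0x10
Byte[1]=A8: continuation. acc=(acc<<6)|0x28=0x428, pending=0
Byte[2]=D2: 2-byte lead. pending=1, acc=0x12
Byte[3]=8C: continuation. acc=(acc<<6)|0x0C=0x48C, pending=0
Byte[4]=DB: 2-byte lead. pending=1, acc=0x1B
Byte[5]=9D: continuation. acc=(acc<<6)|0x1D=0x6DD, pending=0
Byte[6]=E8: 3-byte lead. pending=2, acc=0x8

Answer: 2 0x8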